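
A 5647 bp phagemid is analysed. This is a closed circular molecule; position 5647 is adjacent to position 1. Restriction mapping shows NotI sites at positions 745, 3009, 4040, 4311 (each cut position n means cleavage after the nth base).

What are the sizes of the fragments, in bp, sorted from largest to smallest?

Circular molecule, 4 cuts → 4 fragments:
  3009 − 745 = 2264 bp
  4040 − 3009 = 1031 bp
  4311 − 4040 = 271 bp
  wrap: 5647 − 4311 + 745 = 2081 bp
Sorted largest to smallest: 2264, 2081, 1031, 271 bp.

2264, 2081, 1031, 271 bp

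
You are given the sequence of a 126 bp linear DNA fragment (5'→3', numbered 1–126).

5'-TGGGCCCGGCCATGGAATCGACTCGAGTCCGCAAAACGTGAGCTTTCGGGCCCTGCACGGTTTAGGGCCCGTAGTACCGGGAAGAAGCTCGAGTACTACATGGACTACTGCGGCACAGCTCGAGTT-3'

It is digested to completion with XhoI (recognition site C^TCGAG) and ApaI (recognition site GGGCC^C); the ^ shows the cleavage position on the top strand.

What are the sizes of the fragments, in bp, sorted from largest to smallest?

XhoI sites (CTCGAG) start at positions 22, 88, 119.
XhoI cuts after the first base of each site, so after positions 22, 88, 119.
ApaI sites (GGGCCC) start at positions 2, 48, 65.
ApaI cuts after base 5 of each site (before the last base), so after positions 6, 52, 69.
Combined cut positions: 6, 22, 52, 69, 88, 119.
Linear molecule, 6 cuts → 7 fragments:
  1–6 → 6 bp
  7–22 → 16 bp
  23–52 → 30 bp
  53–69 → 17 bp
  70–88 → 19 bp
  89–119 → 31 bp
  120–126 → 7 bp
Sorted largest to smallest: 31, 30, 19, 17, 16, 7, 6 bp.

31, 30, 19, 17, 16, 7, 6 bp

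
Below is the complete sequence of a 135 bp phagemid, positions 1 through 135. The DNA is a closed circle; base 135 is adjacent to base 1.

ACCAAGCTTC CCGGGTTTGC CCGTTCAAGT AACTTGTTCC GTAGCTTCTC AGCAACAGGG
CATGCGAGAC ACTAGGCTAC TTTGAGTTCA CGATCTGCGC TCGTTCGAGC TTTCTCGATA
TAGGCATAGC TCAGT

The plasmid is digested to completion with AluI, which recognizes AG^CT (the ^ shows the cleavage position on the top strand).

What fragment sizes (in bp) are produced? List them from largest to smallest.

65, 38, 20, 12 bp

AluI sites (AGCT) start at positions 5, 43, 108, 128.
AluI cuts after base 2 of each site, so after positions 6, 44, 109, 129.
Circular molecule, 4 cuts → 4 fragments:
  7–44 → 38 bp
  45–109 → 65 bp
  110–129 → 20 bp
  130–135 then 1–6 → 6 + 6 = 12 bp
Sorted largest to smallest: 65, 38, 20, 12 bp.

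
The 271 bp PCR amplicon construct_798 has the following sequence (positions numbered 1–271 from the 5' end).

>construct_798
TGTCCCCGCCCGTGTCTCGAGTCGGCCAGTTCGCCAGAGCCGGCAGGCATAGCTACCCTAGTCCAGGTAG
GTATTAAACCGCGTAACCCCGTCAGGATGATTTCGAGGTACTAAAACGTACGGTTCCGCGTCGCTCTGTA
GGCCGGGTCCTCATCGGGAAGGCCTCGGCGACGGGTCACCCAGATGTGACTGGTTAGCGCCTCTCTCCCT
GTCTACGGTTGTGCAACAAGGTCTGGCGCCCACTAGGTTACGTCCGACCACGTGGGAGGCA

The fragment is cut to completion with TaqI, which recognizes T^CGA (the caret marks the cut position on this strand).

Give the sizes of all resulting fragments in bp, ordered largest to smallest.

TaqI sites (TCGA) start at positions 17, 103.
TaqI cuts after the first base of each site, so after positions 17, 103.
Linear molecule, 2 cuts → 3 fragments:
  1–17 → 17 bp
  18–103 → 86 bp
  104–271 → 168 bp
Sorted largest to smallest: 168, 86, 17 bp.

168, 86, 17 bp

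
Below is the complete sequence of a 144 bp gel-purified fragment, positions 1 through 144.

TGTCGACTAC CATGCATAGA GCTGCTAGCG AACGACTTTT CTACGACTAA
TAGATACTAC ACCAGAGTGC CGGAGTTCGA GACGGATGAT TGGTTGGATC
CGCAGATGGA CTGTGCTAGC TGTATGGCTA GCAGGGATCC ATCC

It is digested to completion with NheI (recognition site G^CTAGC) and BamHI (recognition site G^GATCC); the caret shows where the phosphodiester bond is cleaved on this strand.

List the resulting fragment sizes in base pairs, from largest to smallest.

NheI sites (GCTAGC) start at positions 24, 115, 127.
NheI cuts after the first base of each site, so after positions 24, 115, 127.
BamHI sites (GGATCC) start at positions 96, 135.
BamHI cuts after the first base of each site, so after positions 96, 135.
Combined cut positions: 24, 96, 115, 127, 135.
Linear molecule, 5 cuts → 6 fragments:
  1–24 → 24 bp
  25–96 → 72 bp
  97–115 → 19 bp
  116–127 → 12 bp
  128–135 → 8 bp
  136–144 → 9 bp
Sorted largest to smallest: 72, 24, 19, 12, 9, 8 bp.

72, 24, 19, 12, 9, 8 bp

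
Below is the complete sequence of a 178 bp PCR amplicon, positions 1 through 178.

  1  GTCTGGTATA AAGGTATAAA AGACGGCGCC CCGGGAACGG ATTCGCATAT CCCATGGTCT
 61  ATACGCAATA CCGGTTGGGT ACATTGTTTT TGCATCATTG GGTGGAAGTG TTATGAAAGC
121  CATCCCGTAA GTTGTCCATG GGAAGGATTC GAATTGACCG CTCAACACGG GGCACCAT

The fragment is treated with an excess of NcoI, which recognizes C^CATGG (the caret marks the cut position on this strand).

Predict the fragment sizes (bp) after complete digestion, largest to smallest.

NcoI sites (CCATGG) start at positions 52, 136.
NcoI cuts after the first base of each site, so after positions 52, 136.
Linear molecule, 2 cuts → 3 fragments:
  1–52 → 52 bp
  53–136 → 84 bp
  137–178 → 42 bp
Sorted largest to smallest: 84, 52, 42 bp.

84, 52, 42 bp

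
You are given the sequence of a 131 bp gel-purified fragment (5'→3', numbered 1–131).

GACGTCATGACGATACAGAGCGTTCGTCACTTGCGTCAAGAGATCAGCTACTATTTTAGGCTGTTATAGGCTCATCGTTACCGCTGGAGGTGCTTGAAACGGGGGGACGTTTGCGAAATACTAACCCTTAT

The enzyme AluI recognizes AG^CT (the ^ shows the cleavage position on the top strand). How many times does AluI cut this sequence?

AGCT occurs starting at position 46.
AluI cuts at 1 site.

1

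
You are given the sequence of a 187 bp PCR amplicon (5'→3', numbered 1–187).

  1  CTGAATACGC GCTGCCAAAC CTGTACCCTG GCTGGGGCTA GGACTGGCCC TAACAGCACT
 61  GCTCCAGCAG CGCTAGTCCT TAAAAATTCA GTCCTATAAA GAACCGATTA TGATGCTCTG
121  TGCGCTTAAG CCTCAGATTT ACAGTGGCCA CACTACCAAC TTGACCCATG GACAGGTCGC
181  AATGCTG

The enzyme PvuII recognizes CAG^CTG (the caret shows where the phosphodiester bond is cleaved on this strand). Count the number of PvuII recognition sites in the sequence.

0

No occurrence of CAGCTG is present in the sequence.
PvuII does not cut: 0 sites.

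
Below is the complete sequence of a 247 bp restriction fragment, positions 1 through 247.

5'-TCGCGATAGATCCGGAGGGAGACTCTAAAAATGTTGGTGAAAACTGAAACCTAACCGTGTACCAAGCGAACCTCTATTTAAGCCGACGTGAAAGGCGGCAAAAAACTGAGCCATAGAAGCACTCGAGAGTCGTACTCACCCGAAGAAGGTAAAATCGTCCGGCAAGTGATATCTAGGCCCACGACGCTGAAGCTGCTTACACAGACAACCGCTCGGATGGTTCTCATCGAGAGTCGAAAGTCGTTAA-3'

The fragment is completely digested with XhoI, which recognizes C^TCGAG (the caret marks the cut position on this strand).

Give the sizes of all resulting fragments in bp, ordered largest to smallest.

The XhoI site (CTCGAG) starts at position 122.
XhoI cuts after the first base of each site, so after position 122.
Linear molecule, 1 cut → 2 fragments:
  1–122 → 122 bp
  123–247 → 125 bp
Sorted largest to smallest: 125, 122 bp.

125, 122 bp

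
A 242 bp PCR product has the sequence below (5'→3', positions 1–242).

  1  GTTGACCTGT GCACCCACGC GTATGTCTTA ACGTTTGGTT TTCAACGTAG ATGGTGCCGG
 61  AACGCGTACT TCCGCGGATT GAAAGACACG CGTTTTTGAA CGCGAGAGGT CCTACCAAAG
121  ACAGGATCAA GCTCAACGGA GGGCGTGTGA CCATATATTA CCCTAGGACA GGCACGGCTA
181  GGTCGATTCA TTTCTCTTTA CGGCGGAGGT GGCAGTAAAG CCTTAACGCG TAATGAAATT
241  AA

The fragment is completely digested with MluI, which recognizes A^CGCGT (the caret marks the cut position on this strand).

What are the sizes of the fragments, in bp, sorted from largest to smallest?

138, 45, 26, 17, 16 bp

MluI sites (ACGCGT) start at positions 17, 62, 88, 226.
MluI cuts after the first base of each site, so after positions 17, 62, 88, 226.
Linear molecule, 4 cuts → 5 fragments:
  1–17 → 17 bp
  18–62 → 45 bp
  63–88 → 26 bp
  89–226 → 138 bp
  227–242 → 16 bp
Sorted largest to smallest: 138, 45, 26, 17, 16 bp.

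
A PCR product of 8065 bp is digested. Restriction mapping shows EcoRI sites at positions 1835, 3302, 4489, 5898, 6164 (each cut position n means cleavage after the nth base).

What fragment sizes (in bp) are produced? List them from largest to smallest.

1901, 1835, 1467, 1409, 1187, 266 bp

Linear molecule, 5 cuts → 6 fragments:
  1835 − 0 = 1835 bp
  3302 − 1835 = 1467 bp
  4489 − 3302 = 1187 bp
  5898 − 4489 = 1409 bp
  6164 − 5898 = 266 bp
  8065 − 6164 = 1901 bp
Sorted largest to smallest: 1901, 1835, 1467, 1409, 1187, 266 bp.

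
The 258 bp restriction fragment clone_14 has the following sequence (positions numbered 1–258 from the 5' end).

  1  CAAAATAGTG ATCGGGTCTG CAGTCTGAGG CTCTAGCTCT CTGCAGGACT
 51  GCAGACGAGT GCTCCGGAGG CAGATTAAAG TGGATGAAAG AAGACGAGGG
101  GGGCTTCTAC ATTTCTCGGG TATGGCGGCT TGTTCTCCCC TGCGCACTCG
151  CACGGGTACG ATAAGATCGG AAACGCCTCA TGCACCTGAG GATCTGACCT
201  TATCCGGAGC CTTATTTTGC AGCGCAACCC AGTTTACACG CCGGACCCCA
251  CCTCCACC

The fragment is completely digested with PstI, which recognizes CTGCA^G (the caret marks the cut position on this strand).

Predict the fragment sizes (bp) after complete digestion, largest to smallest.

PstI sites (CTGCAG) start at positions 18, 41, 49.
PstI cuts after base 5 of each site (before the last base), so after positions 22, 45, 53.
Linear molecule, 3 cuts → 4 fragments:
  1–22 → 22 bp
  23–45 → 23 bp
  46–53 → 8 bp
  54–258 → 205 bp
Sorted largest to smallest: 205, 23, 22, 8 bp.

205, 23, 22, 8 bp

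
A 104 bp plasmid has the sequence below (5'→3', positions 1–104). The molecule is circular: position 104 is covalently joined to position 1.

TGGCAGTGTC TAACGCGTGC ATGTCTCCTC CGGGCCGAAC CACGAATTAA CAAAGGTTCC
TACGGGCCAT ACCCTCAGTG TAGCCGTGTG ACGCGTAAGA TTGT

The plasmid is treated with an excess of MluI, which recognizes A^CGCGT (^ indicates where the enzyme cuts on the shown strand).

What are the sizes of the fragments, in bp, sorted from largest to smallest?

MluI sites (ACGCGT) start at positions 13, 91.
MluI cuts after the first base of each site, so after positions 13, 91.
Circular molecule, 2 cuts → 2 fragments:
  14–91 → 78 bp
  92–104 then 1–13 → 13 + 13 = 26 bp
Sorted largest to smallest: 78, 26 bp.

78, 26 bp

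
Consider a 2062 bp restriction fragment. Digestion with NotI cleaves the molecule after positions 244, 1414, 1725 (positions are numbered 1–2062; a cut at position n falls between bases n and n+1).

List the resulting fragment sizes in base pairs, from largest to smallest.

Linear molecule, 3 cuts → 4 fragments:
  244 − 0 = 244 bp
  1414 − 244 = 1170 bp
  1725 − 1414 = 311 bp
  2062 − 1725 = 337 bp
Sorted largest to smallest: 1170, 337, 311, 244 bp.

1170, 337, 311, 244 bp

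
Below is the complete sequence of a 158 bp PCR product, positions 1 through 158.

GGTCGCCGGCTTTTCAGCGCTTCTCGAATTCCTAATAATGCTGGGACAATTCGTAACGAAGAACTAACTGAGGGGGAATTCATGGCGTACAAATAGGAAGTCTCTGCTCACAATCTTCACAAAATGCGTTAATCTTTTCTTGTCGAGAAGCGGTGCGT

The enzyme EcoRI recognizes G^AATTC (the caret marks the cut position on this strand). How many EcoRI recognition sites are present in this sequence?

GAATTC occurs starting at positions 26, 76.
EcoRI cuts at 2 sites.

2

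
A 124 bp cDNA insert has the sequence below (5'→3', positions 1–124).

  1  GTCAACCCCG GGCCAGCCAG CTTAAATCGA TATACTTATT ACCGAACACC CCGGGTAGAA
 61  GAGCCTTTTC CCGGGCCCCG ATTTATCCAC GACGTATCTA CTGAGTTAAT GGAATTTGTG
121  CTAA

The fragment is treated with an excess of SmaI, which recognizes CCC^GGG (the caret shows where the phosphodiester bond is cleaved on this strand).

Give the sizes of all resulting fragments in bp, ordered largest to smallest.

52, 43, 20, 9 bp

SmaI sites (CCCGGG) start at positions 7, 50, 70.
SmaI cuts after base 3 of each site, so after positions 9, 52, 72.
Linear molecule, 3 cuts → 4 fragments:
  1–9 → 9 bp
  10–52 → 43 bp
  53–72 → 20 bp
  73–124 → 52 bp
Sorted largest to smallest: 52, 43, 20, 9 bp.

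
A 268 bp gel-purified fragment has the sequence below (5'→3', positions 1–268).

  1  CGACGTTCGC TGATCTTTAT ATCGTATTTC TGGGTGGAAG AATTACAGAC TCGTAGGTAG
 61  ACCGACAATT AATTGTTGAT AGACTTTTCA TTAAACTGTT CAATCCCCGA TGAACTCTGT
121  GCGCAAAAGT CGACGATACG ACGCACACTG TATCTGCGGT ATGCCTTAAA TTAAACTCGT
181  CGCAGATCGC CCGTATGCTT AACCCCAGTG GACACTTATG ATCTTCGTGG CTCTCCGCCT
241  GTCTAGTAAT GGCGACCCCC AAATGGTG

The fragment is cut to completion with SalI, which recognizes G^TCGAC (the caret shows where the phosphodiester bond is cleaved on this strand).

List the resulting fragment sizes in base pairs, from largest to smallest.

The SalI site (GTCGAC) starts at position 129.
SalI cuts after the first base of each site, so after position 129.
Linear molecule, 1 cut → 2 fragments:
  1–129 → 129 bp
  130–268 → 139 bp
Sorted largest to smallest: 139, 129 bp.

139, 129 bp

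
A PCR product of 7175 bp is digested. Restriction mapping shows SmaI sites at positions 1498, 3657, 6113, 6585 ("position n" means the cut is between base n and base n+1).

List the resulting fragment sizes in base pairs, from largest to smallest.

Linear molecule, 4 cuts → 5 fragments:
  1498 − 0 = 1498 bp
  3657 − 1498 = 2159 bp
  6113 − 3657 = 2456 bp
  6585 − 6113 = 472 bp
  7175 − 6585 = 590 bp
Sorted largest to smallest: 2456, 2159, 1498, 590, 472 bp.

2456, 2159, 1498, 590, 472 bp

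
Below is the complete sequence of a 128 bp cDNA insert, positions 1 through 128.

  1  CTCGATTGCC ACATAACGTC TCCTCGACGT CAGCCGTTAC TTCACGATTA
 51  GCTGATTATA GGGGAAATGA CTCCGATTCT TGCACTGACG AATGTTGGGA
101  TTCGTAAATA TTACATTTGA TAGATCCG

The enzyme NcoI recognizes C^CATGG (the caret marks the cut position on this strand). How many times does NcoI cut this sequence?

No occurrence of CCATGG is present in the sequence.
NcoI does not cut: 0 sites.

0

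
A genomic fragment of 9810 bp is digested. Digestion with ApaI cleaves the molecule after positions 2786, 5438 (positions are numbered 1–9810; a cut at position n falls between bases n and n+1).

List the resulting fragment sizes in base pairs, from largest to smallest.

Linear molecule, 2 cuts → 3 fragments:
  2786 − 0 = 2786 bp
  5438 − 2786 = 2652 bp
  9810 − 5438 = 4372 bp
Sorted largest to smallest: 4372, 2786, 2652 bp.

4372, 2786, 2652 bp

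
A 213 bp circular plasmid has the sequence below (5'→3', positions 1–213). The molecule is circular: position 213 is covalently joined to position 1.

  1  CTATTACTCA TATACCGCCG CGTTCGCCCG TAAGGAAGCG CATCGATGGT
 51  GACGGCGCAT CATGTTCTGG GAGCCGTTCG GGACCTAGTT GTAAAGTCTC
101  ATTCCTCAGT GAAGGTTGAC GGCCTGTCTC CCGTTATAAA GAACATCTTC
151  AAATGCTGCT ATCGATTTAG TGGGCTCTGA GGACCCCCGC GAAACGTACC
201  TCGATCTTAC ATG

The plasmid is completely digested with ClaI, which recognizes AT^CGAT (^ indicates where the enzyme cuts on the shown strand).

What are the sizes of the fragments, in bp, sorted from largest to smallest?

119, 94 bp

ClaI sites (ATCGAT) start at positions 42, 161.
ClaI cuts after base 2 of each site, so after positions 43, 162.
Circular molecule, 2 cuts → 2 fragments:
  44–162 → 119 bp
  163–213 then 1–43 → 51 + 43 = 94 bp
Sorted largest to smallest: 119, 94 bp.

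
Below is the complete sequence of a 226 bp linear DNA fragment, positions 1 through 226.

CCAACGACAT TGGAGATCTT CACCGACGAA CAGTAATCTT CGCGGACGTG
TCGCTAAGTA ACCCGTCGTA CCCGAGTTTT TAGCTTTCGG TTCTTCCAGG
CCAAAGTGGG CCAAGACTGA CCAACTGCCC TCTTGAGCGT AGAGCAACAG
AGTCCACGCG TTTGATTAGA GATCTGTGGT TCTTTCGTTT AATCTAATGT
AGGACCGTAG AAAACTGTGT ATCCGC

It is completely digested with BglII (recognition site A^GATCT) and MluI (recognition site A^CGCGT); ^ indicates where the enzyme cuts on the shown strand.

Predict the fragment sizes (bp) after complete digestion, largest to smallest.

BglII sites (AGATCT) start at positions 14, 170.
BglII cuts after the first base of each site, so after positions 14, 170.
The MluI site (ACGCGT) starts at position 156.
MluI cuts after the first base of each site, so after position 156.
Combined cut positions: 14, 156, 170.
Linear molecule, 3 cuts → 4 fragments:
  1–14 → 14 bp
  15–156 → 142 bp
  157–170 → 14 bp
  171–226 → 56 bp
Sorted largest to smallest: 142, 56, 14, 14 bp.

142, 56, 14, 14 bp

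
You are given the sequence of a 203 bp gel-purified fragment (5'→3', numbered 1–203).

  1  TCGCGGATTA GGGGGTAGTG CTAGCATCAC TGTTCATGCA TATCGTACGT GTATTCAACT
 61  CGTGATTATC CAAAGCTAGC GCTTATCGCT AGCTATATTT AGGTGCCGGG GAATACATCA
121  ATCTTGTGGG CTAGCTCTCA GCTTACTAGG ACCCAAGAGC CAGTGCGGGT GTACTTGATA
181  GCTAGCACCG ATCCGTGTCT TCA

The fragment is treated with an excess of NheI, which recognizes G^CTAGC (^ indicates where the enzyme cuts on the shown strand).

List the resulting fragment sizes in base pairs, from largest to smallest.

55, 51, 42, 22, 20, 13 bp

NheI sites (GCTAGC) start at positions 20, 75, 88, 130, 181.
NheI cuts after the first base of each site, so after positions 20, 75, 88, 130, 181.
Linear molecule, 5 cuts → 6 fragments:
  1–20 → 20 bp
  21–75 → 55 bp
  76–88 → 13 bp
  89–130 → 42 bp
  131–181 → 51 bp
  182–203 → 22 bp
Sorted largest to smallest: 55, 51, 42, 22, 20, 13 bp.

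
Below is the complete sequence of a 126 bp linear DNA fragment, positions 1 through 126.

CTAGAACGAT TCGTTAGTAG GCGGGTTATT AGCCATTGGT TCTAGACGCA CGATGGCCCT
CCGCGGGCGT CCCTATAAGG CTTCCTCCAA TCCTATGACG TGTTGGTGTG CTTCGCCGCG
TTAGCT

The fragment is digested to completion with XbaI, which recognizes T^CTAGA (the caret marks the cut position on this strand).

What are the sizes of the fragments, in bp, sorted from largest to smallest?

The XbaI site (TCTAGA) starts at position 41.
XbaI cuts after the first base of each site, so after position 41.
Linear molecule, 1 cut → 2 fragments:
  1–41 → 41 bp
  42–126 → 85 bp
Sorted largest to smallest: 85, 41 bp.

85, 41 bp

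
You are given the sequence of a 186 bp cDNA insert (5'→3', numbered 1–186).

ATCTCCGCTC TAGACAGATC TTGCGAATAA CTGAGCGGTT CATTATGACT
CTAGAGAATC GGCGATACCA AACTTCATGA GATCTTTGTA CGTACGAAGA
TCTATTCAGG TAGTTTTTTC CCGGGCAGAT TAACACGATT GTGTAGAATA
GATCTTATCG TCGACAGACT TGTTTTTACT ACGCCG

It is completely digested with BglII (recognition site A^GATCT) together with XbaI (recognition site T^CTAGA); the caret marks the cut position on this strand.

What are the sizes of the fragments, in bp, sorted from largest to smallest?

52, 36, 34, 30, 18, 9, 7 bp

BglII sites (AGATCT) start at positions 16, 80, 98, 150.
BglII cuts after the first base of each site, so after positions 16, 80, 98, 150.
XbaI sites (TCTAGA) start at positions 9, 50.
XbaI cuts after the first base of each site, so after positions 9, 50.
Combined cut positions: 9, 16, 50, 80, 98, 150.
Linear molecule, 6 cuts → 7 fragments:
  1–9 → 9 bp
  10–16 → 7 bp
  17–50 → 34 bp
  51–80 → 30 bp
  81–98 → 18 bp
  99–150 → 52 bp
  151–186 → 36 bp
Sorted largest to smallest: 52, 36, 34, 30, 18, 9, 7 bp.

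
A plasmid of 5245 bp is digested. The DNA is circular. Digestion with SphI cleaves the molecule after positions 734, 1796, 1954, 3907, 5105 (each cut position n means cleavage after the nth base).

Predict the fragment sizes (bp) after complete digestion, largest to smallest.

1953, 1198, 1062, 874, 158 bp

Circular molecule, 5 cuts → 5 fragments:
  1796 − 734 = 1062 bp
  1954 − 1796 = 158 bp
  3907 − 1954 = 1953 bp
  5105 − 3907 = 1198 bp
  wrap: 5245 − 5105 + 734 = 874 bp
Sorted largest to smallest: 1953, 1198, 1062, 874, 158 bp.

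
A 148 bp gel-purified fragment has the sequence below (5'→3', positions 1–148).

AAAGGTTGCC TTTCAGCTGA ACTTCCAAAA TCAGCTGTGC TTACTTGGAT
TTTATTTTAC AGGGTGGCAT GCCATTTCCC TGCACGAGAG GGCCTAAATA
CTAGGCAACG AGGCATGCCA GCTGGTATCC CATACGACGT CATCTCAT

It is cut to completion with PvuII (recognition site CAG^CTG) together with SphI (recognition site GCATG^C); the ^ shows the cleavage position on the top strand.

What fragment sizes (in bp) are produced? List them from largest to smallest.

PvuII sites (CAGCTG) start at positions 14, 32, 119.
PvuII cuts after base 3 of each site, so after positions 16, 34, 121.
SphI sites (GCATGC) start at positions 67, 113.
SphI cuts after base 5 of each site (before the last base), so after positions 71, 117.
Combined cut positions: 16, 34, 71, 117, 121.
Linear molecule, 5 cuts → 6 fragments:
  1–16 → 16 bp
  17–34 → 18 bp
  35–71 → 37 bp
  72–117 → 46 bp
  118–121 → 4 bp
  122–148 → 27 bp
Sorted largest to smallest: 46, 37, 27, 18, 16, 4 bp.

46, 37, 27, 18, 16, 4 bp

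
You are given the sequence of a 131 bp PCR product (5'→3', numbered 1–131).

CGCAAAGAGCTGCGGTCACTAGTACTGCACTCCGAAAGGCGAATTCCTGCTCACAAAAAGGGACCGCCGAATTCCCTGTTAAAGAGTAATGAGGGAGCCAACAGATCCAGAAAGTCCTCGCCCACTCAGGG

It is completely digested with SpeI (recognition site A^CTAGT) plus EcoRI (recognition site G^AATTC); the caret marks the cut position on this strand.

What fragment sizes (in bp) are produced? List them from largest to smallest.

The SpeI site (ACTAGT) starts at position 18.
SpeI cuts after the first base of each site, so after position 18.
EcoRI sites (GAATTC) start at positions 41, 69.
EcoRI cuts after the first base of each site, so after positions 41, 69.
Combined cut positions: 18, 41, 69.
Linear molecule, 3 cuts → 4 fragments:
  1–18 → 18 bp
  19–41 → 23 bp
  42–69 → 28 bp
  70–131 → 62 bp
Sorted largest to smallest: 62, 28, 23, 18 bp.

62, 28, 23, 18 bp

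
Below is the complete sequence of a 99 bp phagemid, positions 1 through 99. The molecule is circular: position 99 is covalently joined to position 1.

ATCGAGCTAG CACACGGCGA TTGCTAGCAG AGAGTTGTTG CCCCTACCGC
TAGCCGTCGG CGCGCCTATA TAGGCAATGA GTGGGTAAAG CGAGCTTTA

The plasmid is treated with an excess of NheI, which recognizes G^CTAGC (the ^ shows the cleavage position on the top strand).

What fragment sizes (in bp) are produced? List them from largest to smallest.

56, 26, 17 bp

NheI sites (GCTAGC) start at positions 6, 23, 49.
NheI cuts after the first base of each site, so after positions 6, 23, 49.
Circular molecule, 3 cuts → 3 fragments:
  7–23 → 17 bp
  24–49 → 26 bp
  50–99 then 1–6 → 50 + 6 = 56 bp
Sorted largest to smallest: 56, 26, 17 bp.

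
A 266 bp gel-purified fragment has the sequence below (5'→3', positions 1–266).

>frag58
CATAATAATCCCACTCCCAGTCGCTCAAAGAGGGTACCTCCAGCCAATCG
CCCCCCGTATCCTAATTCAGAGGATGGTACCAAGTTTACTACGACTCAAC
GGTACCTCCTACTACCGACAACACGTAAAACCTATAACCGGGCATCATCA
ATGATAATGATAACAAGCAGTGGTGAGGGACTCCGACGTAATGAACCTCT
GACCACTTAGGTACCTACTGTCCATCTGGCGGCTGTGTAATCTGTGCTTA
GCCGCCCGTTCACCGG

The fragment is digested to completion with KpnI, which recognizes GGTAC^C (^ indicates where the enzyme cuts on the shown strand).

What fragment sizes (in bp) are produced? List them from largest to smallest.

KpnI sites (GGTACC) start at positions 33, 76, 101, 210.
KpnI cuts after base 5 of each site (before the last base), so after positions 37, 80, 105, 214.
Linear molecule, 4 cuts → 5 fragments:
  1–37 → 37 bp
  38–80 → 43 bp
  81–105 → 25 bp
  106–214 → 109 bp
  215–266 → 52 bp
Sorted largest to smallest: 109, 52, 43, 37, 25 bp.

109, 52, 43, 37, 25 bp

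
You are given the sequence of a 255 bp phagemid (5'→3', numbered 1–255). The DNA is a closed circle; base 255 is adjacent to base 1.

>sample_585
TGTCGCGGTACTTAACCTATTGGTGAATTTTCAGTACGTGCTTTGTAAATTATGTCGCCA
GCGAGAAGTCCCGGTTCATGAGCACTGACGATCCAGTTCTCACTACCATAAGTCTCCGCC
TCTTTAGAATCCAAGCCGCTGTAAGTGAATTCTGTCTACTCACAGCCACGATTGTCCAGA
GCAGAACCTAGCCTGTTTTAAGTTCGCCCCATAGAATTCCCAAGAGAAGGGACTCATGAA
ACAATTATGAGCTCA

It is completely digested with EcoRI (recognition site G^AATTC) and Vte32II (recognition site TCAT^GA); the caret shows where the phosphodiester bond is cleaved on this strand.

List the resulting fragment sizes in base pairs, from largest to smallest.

97, 68, 67, 23 bp

EcoRI sites (GAATTC) start at positions 147, 214.
EcoRI cuts after the first base of each site, so after positions 147, 214.
Vte32II sites (TCATGA) start at positions 76, 234.
Vte32II cuts after base 4 of each site, so after positions 79, 237.
Combined cut positions: 79, 147, 214, 237.
Circular molecule, 4 cuts → 4 fragments:
  80–147 → 68 bp
  148–214 → 67 bp
  215–237 → 23 bp
  238–255 then 1–79 → 18 + 79 = 97 bp
Sorted largest to smallest: 97, 68, 67, 23 bp.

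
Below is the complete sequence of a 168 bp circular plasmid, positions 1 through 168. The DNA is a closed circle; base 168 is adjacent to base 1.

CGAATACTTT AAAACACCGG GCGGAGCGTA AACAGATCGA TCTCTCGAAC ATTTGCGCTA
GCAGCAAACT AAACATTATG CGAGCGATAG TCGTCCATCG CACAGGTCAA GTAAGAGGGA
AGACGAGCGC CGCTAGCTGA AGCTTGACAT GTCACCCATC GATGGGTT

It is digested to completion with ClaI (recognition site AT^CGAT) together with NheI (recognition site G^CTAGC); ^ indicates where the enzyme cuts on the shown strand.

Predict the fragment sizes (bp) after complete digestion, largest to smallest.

ClaI sites (ATCGAT) start at positions 36, 158.
ClaI cuts after base 2 of each site, so after positions 37, 159.
NheI sites (GCTAGC) start at positions 57, 132.
NheI cuts after the first base of each site, so after positions 57, 132.
Combined cut positions: 37, 57, 132, 159.
Circular molecule, 4 cuts → 4 fragments:
  38–57 → 20 bp
  58–132 → 75 bp
  133–159 → 27 bp
  160–168 then 1–37 → 9 + 37 = 46 bp
Sorted largest to smallest: 75, 46, 27, 20 bp.

75, 46, 27, 20 bp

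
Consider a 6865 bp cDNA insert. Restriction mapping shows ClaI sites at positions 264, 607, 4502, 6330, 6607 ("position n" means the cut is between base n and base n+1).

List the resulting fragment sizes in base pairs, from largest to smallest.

3895, 1828, 343, 277, 264, 258 bp

Linear molecule, 5 cuts → 6 fragments:
  264 − 0 = 264 bp
  607 − 264 = 343 bp
  4502 − 607 = 3895 bp
  6330 − 4502 = 1828 bp
  6607 − 6330 = 277 bp
  6865 − 6607 = 258 bp
Sorted largest to smallest: 3895, 1828, 343, 277, 264, 258 bp.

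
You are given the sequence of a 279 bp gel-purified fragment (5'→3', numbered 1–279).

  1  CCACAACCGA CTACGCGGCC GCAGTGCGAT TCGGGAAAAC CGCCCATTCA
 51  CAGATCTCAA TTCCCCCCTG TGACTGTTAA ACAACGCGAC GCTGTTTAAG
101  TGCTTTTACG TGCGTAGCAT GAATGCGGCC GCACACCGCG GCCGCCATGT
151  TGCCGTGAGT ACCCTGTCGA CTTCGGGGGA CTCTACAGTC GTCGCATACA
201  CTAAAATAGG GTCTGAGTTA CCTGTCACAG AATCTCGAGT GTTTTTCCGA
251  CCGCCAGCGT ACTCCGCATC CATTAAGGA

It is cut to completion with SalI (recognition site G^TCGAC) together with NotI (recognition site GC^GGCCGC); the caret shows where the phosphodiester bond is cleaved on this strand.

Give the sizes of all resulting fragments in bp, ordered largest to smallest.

The SalI site (GTCGAC) starts at position 166.
SalI cuts after the first base of each site, so after position 166.
NotI sites (GCGGCCGC) start at positions 15, 125, 138.
NotI cuts after base 2 of each site, so after positions 16, 126, 139.
Combined cut positions: 16, 126, 139, 166.
Linear molecule, 4 cuts → 5 fragments:
  1–16 → 16 bp
  17–126 → 110 bp
  127–139 → 13 bp
  140–166 → 27 bp
  167–279 → 113 bp
Sorted largest to smallest: 113, 110, 27, 16, 13 bp.

113, 110, 27, 16, 13 bp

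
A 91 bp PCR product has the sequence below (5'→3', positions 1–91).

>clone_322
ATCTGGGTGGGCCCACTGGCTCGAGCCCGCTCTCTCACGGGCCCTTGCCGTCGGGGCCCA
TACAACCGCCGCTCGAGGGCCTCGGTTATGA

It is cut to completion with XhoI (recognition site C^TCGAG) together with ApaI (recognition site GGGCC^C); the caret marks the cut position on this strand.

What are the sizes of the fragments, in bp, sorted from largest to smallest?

XhoI sites (CTCGAG) start at positions 20, 72.
XhoI cuts after the first base of each site, so after positions 20, 72.
ApaI sites (GGGCCC) start at positions 9, 39, 54.
ApaI cuts after base 5 of each site (before the last base), so after positions 13, 43, 58.
Combined cut positions: 13, 20, 43, 58, 72.
Linear molecule, 5 cuts → 6 fragments:
  1–13 → 13 bp
  14–20 → 7 bp
  21–43 → 23 bp
  44–58 → 15 bp
  59–72 → 14 bp
  73–91 → 19 bp
Sorted largest to smallest: 23, 19, 15, 14, 13, 7 bp.

23, 19, 15, 14, 13, 7 bp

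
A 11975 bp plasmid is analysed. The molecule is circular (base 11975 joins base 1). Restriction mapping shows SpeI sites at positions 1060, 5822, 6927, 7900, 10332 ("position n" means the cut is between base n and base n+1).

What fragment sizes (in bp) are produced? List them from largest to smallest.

Circular molecule, 5 cuts → 5 fragments:
  5822 − 1060 = 4762 bp
  6927 − 5822 = 1105 bp
  7900 − 6927 = 973 bp
  10332 − 7900 = 2432 bp
  wrap: 11975 − 10332 + 1060 = 2703 bp
Sorted largest to smallest: 4762, 2703, 2432, 1105, 973 bp.

4762, 2703, 2432, 1105, 973 bp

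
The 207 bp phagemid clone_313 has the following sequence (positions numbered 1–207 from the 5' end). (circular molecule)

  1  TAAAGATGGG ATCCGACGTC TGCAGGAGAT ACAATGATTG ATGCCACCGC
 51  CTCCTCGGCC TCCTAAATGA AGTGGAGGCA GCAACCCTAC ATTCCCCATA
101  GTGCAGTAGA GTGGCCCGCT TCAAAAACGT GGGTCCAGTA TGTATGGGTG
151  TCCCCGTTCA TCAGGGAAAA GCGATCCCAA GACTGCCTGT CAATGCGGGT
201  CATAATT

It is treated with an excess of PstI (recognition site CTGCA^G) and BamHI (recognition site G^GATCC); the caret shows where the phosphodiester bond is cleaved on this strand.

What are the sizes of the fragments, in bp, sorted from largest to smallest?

192, 15 bp

The PstI site (CTGCAG) starts at position 20.
PstI cuts after base 5 of each site (before the last base), so after position 24.
The BamHI site (GGATCC) starts at position 9.
BamHI cuts after the first base of each site, so after position 9.
Combined cut positions: 9, 24.
Circular molecule, 2 cuts → 2 fragments:
  10–24 → 15 bp
  25–207 then 1–9 → 183 + 9 = 192 bp
Sorted largest to smallest: 192, 15 bp.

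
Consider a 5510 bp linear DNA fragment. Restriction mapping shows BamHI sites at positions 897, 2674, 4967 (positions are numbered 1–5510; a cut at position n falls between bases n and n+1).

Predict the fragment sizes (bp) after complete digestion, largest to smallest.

2293, 1777, 897, 543 bp

Linear molecule, 3 cuts → 4 fragments:
  897 − 0 = 897 bp
  2674 − 897 = 1777 bp
  4967 − 2674 = 2293 bp
  5510 − 4967 = 543 bp
Sorted largest to smallest: 2293, 1777, 897, 543 bp.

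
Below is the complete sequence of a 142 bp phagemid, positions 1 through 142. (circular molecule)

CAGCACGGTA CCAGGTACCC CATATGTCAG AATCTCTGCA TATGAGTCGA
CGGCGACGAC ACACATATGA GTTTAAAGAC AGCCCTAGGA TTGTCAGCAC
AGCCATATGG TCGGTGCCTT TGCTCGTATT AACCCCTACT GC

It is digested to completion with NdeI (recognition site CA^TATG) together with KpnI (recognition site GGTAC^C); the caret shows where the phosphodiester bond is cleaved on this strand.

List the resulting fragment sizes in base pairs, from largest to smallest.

48, 40, 25, 18, 7, 4 bp

NdeI sites (CATATG) start at positions 21, 39, 64, 104.
NdeI cuts after base 2 of each site, so after positions 22, 40, 65, 105.
KpnI sites (GGTACC) start at positions 7, 14.
KpnI cuts after base 5 of each site (before the last base), so after positions 11, 18.
Combined cut positions: 11, 18, 22, 40, 65, 105.
Circular molecule, 6 cuts → 6 fragments:
  12–18 → 7 bp
  19–22 → 4 bp
  23–40 → 18 bp
  41–65 → 25 bp
  66–105 → 40 bp
  106–142 then 1–11 → 37 + 11 = 48 bp
Sorted largest to smallest: 48, 40, 25, 18, 7, 4 bp.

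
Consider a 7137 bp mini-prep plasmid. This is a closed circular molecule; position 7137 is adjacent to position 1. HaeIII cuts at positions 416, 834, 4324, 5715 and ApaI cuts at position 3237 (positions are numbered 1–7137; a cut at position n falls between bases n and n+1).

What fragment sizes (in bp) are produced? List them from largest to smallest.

Combined cut positions (sorted): 416, 834, 3237, 4324, 5715.
Circular molecule, 5 cuts → 5 fragments:
  834 − 416 = 418 bp
  3237 − 834 = 2403 bp
  4324 − 3237 = 1087 bp
  5715 − 4324 = 1391 bp
  wrap: 7137 − 5715 + 416 = 1838 bp
Sorted largest to smallest: 2403, 1838, 1391, 1087, 418 bp.

2403, 1838, 1391, 1087, 418 bp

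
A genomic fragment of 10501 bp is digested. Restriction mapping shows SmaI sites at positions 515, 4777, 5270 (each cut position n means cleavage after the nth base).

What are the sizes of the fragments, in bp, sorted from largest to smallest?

Linear molecule, 3 cuts → 4 fragments:
  515 − 0 = 515 bp
  4777 − 515 = 4262 bp
  5270 − 4777 = 493 bp
  10501 − 5270 = 5231 bp
Sorted largest to smallest: 5231, 4262, 515, 493 bp.

5231, 4262, 515, 493 bp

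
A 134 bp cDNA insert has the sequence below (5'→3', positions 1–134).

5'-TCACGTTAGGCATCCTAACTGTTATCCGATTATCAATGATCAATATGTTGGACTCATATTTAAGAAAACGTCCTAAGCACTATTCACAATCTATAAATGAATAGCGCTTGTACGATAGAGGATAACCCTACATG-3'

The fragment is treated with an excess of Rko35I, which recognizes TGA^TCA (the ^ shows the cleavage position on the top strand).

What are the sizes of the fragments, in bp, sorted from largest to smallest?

The Rko35I site (TGATCA) starts at position 37.
Rko35I cuts after base 3 of each site, so after position 39.
Linear molecule, 1 cut → 2 fragments:
  1–39 → 39 bp
  40–134 → 95 bp
Sorted largest to smallest: 95, 39 bp.

95, 39 bp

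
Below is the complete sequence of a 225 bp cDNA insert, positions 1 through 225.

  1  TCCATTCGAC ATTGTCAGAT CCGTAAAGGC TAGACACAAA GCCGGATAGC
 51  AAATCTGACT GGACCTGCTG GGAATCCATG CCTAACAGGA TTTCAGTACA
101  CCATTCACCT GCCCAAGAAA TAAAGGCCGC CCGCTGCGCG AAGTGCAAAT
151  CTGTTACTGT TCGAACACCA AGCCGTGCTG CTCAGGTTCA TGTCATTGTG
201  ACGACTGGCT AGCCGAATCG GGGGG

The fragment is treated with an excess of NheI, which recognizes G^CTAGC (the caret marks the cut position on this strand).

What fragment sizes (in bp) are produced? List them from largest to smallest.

208, 17 bp

The NheI site (GCTAGC) starts at position 208.
NheI cuts after the first base of each site, so after position 208.
Linear molecule, 1 cut → 2 fragments:
  1–208 → 208 bp
  209–225 → 17 bp
Sorted largest to smallest: 208, 17 bp.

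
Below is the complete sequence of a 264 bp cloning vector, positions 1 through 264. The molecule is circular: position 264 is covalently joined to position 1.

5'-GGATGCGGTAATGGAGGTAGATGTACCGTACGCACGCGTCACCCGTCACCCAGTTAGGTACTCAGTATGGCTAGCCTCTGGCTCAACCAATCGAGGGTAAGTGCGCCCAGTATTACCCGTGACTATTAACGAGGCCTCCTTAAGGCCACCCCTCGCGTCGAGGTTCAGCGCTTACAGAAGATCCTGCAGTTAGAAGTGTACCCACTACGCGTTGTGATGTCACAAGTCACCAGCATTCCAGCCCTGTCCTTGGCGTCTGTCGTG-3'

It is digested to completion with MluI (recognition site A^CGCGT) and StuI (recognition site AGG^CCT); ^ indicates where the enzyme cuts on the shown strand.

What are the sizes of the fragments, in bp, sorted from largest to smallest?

100, 91, 73 bp

MluI sites (ACGCGT) start at positions 34, 207.
MluI cuts after the first base of each site, so after positions 34, 207.
The StuI site (AGGCCT) starts at position 132.
StuI cuts after base 3 of each site, so after position 134.
Combined cut positions: 34, 134, 207.
Circular molecule, 3 cuts → 3 fragments:
  35–134 → 100 bp
  135–207 → 73 bp
  208–264 then 1–34 → 57 + 34 = 91 bp
Sorted largest to smallest: 100, 91, 73 bp.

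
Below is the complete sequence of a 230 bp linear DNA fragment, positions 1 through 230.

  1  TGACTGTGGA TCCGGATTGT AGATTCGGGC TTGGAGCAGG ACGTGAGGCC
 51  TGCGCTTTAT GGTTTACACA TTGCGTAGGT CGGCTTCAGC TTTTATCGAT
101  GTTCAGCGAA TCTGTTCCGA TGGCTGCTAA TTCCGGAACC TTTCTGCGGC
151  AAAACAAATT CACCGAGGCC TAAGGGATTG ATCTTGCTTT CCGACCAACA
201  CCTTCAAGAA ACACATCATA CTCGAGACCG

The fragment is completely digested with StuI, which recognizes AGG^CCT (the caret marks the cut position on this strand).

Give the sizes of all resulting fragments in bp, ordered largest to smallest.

120, 62, 48 bp

StuI sites (AGGCCT) start at positions 46, 166.
StuI cuts after base 3 of each site, so after positions 48, 168.
Linear molecule, 2 cuts → 3 fragments:
  1–48 → 48 bp
  49–168 → 120 bp
  169–230 → 62 bp
Sorted largest to smallest: 120, 62, 48 bp.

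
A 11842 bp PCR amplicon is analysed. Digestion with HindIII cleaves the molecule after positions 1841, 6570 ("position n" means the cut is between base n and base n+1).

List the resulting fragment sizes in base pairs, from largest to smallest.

5272, 4729, 1841 bp

Linear molecule, 2 cuts → 3 fragments:
  1841 − 0 = 1841 bp
  6570 − 1841 = 4729 bp
  11842 − 6570 = 5272 bp
Sorted largest to smallest: 5272, 4729, 1841 bp.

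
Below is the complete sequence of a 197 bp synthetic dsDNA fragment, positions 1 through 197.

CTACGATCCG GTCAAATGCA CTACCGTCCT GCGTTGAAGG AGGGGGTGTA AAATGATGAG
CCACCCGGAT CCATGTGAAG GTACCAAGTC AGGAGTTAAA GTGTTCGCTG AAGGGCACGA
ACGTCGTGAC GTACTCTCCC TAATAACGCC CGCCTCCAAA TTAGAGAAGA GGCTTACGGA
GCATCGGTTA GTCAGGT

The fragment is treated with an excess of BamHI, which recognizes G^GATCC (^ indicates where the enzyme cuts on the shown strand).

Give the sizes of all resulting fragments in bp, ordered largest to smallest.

The BamHI site (GGATCC) starts at position 67.
BamHI cuts after the first base of each site, so after position 67.
Linear molecule, 1 cut → 2 fragments:
  1–67 → 67 bp
  68–197 → 130 bp
Sorted largest to smallest: 130, 67 bp.

130, 67 bp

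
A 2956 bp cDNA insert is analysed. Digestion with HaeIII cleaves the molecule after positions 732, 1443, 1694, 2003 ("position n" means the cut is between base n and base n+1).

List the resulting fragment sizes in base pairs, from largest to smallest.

Linear molecule, 4 cuts → 5 fragments:
  732 − 0 = 732 bp
  1443 − 732 = 711 bp
  1694 − 1443 = 251 bp
  2003 − 1694 = 309 bp
  2956 − 2003 = 953 bp
Sorted largest to smallest: 953, 732, 711, 309, 251 bp.

953, 732, 711, 309, 251 bp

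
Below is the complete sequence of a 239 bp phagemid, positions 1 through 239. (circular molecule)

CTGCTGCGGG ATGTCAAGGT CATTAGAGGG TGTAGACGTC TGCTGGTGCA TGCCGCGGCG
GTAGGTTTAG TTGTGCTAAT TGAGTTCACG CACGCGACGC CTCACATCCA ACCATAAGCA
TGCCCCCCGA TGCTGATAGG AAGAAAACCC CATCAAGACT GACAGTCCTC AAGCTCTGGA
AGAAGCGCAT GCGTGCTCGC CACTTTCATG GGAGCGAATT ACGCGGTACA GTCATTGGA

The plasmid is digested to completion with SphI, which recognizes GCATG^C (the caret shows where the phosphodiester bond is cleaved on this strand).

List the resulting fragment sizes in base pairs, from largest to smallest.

SphI sites (GCATGC) start at positions 48, 118, 187.
SphI cuts after base 5 of each site (before the last base), so after positions 52, 122, 191.
Circular molecule, 3 cuts → 3 fragments:
  53–122 → 70 bp
  123–191 → 69 bp
  192–239 then 1–52 → 48 + 52 = 100 bp
Sorted largest to smallest: 100, 70, 69 bp.

100, 70, 69 bp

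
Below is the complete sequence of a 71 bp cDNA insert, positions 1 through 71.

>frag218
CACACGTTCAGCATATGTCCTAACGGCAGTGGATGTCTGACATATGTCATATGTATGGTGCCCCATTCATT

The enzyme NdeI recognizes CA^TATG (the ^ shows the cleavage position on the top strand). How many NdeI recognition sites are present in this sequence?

CATATG occurs starting at positions 12, 41, 48.
NdeI cuts at 3 sites.

3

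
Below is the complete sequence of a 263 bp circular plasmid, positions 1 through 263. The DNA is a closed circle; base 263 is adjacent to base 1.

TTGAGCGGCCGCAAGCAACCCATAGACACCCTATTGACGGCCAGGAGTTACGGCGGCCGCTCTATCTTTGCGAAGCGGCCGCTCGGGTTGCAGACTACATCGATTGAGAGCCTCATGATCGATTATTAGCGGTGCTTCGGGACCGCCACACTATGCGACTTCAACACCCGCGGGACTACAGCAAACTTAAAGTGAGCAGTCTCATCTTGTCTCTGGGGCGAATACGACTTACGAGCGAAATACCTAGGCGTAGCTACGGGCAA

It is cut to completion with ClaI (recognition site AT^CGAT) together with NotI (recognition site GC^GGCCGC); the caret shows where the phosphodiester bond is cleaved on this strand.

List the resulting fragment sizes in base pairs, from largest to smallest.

150, 48, 24, 22, 19 bp

ClaI sites (ATCGAT) start at positions 99, 118.
ClaI cuts after base 2 of each site, so after positions 100, 119.
NotI sites (GCGGCCGC) start at positions 5, 53, 75.
NotI cuts after base 2 of each site, so after positions 6, 54, 76.
Combined cut positions: 6, 54, 76, 100, 119.
Circular molecule, 5 cuts → 5 fragments:
  7–54 → 48 bp
  55–76 → 22 bp
  77–100 → 24 bp
  101–119 → 19 bp
  120–263 then 1–6 → 144 + 6 = 150 bp
Sorted largest to smallest: 150, 48, 24, 22, 19 bp.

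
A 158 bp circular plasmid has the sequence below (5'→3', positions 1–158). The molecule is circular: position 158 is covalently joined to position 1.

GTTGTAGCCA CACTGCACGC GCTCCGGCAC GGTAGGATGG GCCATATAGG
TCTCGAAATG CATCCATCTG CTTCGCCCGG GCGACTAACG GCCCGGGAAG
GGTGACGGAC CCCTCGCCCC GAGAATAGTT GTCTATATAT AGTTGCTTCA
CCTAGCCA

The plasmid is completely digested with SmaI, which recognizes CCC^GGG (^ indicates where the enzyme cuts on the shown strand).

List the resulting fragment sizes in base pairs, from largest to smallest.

SmaI sites (CCCGGG) start at positions 76, 92.
SmaI cuts after base 3 of each site, so after positions 78, 94.
Circular molecule, 2 cuts → 2 fragments:
  79–94 → 16 bp
  95–158 then 1–78 → 64 + 78 = 142 bp
Sorted largest to smallest: 142, 16 bp.

142, 16 bp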